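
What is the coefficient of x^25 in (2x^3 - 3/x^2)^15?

General term: C(15,j)·(2x^3)^j·(-3/x^2)^(15-j), with x-exponent 3j − 2(15−j) = 5j − 30.
Set 5j − 30 = 25: j = 11.
C(15,11) = 1365; 2^11 = 2048; (-3)^4 = 81.
Coefficient = 1365 · 2048 · 81 = 226437120.

226437120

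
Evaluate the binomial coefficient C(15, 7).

C(15,7) = (15·14·13·12·11·10·9) / 7! = 32432400 / 5040 = 6435.

6435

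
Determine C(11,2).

C(11,2) = (11·10) / 2! = 110 / 2 = 55.

55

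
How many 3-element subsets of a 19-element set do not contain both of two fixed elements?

All 3-subsets: C(19,3) = 969. Those containing both fixed elements: C(17,1) = 17.
969 − 17 = 952.

952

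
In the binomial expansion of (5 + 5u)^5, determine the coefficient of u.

The general term is C(5,j)·(5)^j·(5u)^(5-j); the u^1 term has j = 4.
C(5,4) = 5.
Coefficient = C(5,4) · 5^4 · 5^1 = 5 · 625 · 5 = 15625.

15625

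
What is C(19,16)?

969

C(19,16) = C(19,3) by symmetry.
C(19,3) = (19·18·17) / 3! = 5814 / 6 = 969.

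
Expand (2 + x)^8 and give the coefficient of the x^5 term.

448

The general term is C(8,j)·(2)^j·(x)^(8-j); the x^5 term has j = 3.
C(8,3) = 56.
Coefficient = C(8,3) · 2^3 = 56 · 8 = 448.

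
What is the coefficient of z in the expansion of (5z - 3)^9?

295245

The general term is C(9,j)·(5z)^j·(-3)^(9-j); the z^1 term has j = 1.
C(9,1) = 9.
Coefficient = C(9,1) · 5^1 · (-3)^8 = 9 · 5 · 6561 = 295245.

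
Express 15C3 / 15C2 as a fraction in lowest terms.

13/3

C(n,k+1)/C(n,k) = (n−k)/(k+1) = (15−2)/(2+1) = 13/3.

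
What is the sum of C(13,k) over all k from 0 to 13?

Setting x = 1 in (1+x)^13 gives Σ C(13,k) = 2^13 = 8192.

8192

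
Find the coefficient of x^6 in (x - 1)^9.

-84

The general term is C(9,j)·(x)^j·(-1)^(9-j); the x^6 term has j = 6.
C(9,6) = 84.
Coefficient = C(9,6) · (-1)^3 = 84 · (-1) = -84.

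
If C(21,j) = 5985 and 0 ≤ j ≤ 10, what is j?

C(21,j) increases on 0 ≤ j ≤ 10. C(21,3) = 1330 and C(21,4) = 5985, so j = 4.

4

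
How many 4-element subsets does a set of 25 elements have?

C(25,4) = (25·24·23·22) / 4! = 303600 / 24 = 12650.

12650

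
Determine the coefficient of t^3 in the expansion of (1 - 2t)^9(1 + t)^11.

Coefficient of t^3 = Σ_{j} C(9,j)·(-2)^j·C(11,3-j)·1^(3-j) for j from 0 to 3.
= 165 + (-990) + 1584 + (-672) = 87.

87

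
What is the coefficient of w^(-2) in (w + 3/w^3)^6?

General term: C(6,j)·(w)^j·(3/w^3)^(6-j), with w-exponent 1j − 3(6−j) = 4j − 18.
Set 4j − 18 = -2: j = 4.
C(6,4) = 15; 1^4 = 1; 3^2 = 9.
Coefficient = 15 · 1 · 9 = 135.

135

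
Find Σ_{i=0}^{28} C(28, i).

The entries of row 28 sum to 2^28 = 268435456.

268435456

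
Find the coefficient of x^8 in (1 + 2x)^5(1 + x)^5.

800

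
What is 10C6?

C(10,6) = C(10,4) by symmetry.
C(10,4) = (10·9·8·7) / 4! = 5040 / 24 = 210.

210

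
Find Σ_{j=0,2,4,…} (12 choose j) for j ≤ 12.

Half of (1+1)^12 + (1−1)^12 gives the even-index sum: 2^11 = 2048.

2048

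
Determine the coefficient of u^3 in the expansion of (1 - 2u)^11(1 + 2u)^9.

144

Coefficient of u^3 = Σ_{j} C(11,j)·(-2)^j·C(9,3-j)·2^(3-j) for j from 0 to 3.
= 672 + (-3168) + 3960 + (-1320) = 144.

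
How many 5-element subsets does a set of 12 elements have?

792

C(12,5) = (12·11·10·9·8) / 5! = 95040 / 120 = 792.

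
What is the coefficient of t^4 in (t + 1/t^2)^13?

General term: C(13,j)·(t)^j·(1/t^2)^(13-j), with t-exponent 1j − 2(13−j) = 3j − 26.
Set 3j − 26 = 4: j = 10.
C(13,10) = 286; 1^10 = 1; 1^3 = 1.
Coefficient = 286 · 1 · 1 = 286.

286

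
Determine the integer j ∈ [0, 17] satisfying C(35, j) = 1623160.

6

C(35,j) increases on 0 ≤ j ≤ 17. C(35,5) = 324632 and C(35,6) = 1623160, so j = 6.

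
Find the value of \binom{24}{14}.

1961256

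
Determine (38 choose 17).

28781143380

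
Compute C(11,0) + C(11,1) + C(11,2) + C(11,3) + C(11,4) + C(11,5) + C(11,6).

1486

1 + 11 + 55 + 165 + 330 + 462 + 462 = 1486.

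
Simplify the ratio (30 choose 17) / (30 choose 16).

C(n,k+1)/C(n,k) = (n−k)/(k+1) = (30−16)/(16+1) = 14/17.

14/17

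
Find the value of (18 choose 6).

18564

C(18,6) = (18·17·16·15·14·13) / 6! = 13366080 / 720 = 18564.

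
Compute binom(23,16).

245157

C(23,16) = C(23,7) by symmetry.
C(23,7) = (23·22·21·20·19·18·17) / 7! = 1235591280 / 5040 = 245157.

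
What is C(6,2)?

C(6,2) = (6·5) / 2! = 30 / 2 = 15.

15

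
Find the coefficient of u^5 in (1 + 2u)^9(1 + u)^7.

Coefficient of u^5 = Σ_{j} C(9,j)·2^j·C(7,5-j)·1^(5-j) for j from 0 to 5.
= 21 + 630 + 5040 + 14112 + 14112 + 4032 = 37947.

37947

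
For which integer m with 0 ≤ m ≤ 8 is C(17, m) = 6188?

5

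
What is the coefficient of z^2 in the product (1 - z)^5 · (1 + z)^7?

-4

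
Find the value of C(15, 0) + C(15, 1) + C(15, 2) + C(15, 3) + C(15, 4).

1941

1 + 15 + 105 + 455 + 1365 = 1941.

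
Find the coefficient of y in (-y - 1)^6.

6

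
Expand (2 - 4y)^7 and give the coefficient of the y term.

The general term is C(7,j)·(2)^j·(-4y)^(7-j); the y^1 term has j = 6.
C(7,6) = 7.
Coefficient = C(7,6) · 2^6 · (-4)^1 = 7 · 64 · (-4) = -1792.

-1792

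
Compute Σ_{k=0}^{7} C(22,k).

280600

1 + 22 + 231 + 1540 + 7315 + 26334 + 74613 + 170544 = 280600.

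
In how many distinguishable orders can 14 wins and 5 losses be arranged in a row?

11628

Choose positions for the wins: C(19,14) = 11628.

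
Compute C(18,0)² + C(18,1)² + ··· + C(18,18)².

By Vandermonde's identity, Σ C(18,j)² = C(36,18) = 9075135300.

9075135300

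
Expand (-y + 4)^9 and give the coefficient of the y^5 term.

-32256

The general term is C(9,j)·(-y)^j·(4)^(9-j); the y^5 term has j = 5.
C(9,5) = 126.
Coefficient = C(9,5) · (-1)^5 · 4^4 = 126 · (-1) · 256 = -32256.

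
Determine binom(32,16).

601080390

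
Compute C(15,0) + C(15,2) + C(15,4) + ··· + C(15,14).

Even-j terms of row 15 sum to 2^14 = 16384.

16384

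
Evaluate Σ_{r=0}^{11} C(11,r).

Setting x = 1 in (1+x)^11 gives Σ C(11,r) = 2^11 = 2048.

2048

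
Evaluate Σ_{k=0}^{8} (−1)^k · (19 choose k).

The partial alternating sum Σ_{k=0}^{8} (−1)^k C(19,k) = (−1)^8 C(18,8) = 43758.

43758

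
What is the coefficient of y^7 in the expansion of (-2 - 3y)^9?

The general term is C(9,j)·(-2)^j·(-3y)^(9-j); the y^7 term has j = 2.
C(9,2) = 36.
Coefficient = C(9,2) · (-2)^2 · (-3)^7 = 36 · 4 · (-2187) = -314928.

-314928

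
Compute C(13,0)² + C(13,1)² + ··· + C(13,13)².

Σ C(13,k)² is the coefficient of x^13 in (1+x)^13(1+x)^13 = (1+x)^26, i.e. C(26,13) = 10400600.

10400600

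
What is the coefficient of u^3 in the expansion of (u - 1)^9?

The general term is C(9,j)·(u)^j·(-1)^(9-j); the u^3 term has j = 3.
C(9,3) = 84.
Coefficient = C(9,3) = 84.

84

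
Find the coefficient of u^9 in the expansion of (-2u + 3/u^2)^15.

-7741440

General term: C(15,j)·(-2u)^j·(3/u^2)^(15-j), with u-exponent 1j − 2(15−j) = 3j − 30.
Set 3j − 30 = 9: j = 13.
C(15,13) = 105; (-2)^13 = -8192; 3^2 = 9.
Coefficient = 105 · (-8192) · 9 = -7741440.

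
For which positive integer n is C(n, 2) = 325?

26

n(n−1)/2 = 325 ⇒ n(n−1) = 650. Since 26·25 = 650, n = 26.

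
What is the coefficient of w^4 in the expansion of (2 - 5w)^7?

The general term is C(7,j)·(2)^j·(-5w)^(7-j); the w^4 term has j = 3.
C(7,3) = 35.
Coefficient = C(7,3) · 2^3 · (-5)^4 = 35 · 8 · 625 = 175000.

175000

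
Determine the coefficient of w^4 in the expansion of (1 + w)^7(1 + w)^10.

2380

Coefficient of w^4 = Σ_{j} C(7,j)·C(10,4-j) for j from 0 to 4.
= 210 + 840 + 945 + 350 + 35 = 2380.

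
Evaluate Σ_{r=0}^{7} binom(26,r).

1 + 26 + 325 + 2600 + 14950 + 65780 + 230230 + 657800 = 971712.

971712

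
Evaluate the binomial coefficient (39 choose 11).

1676056044

C(39,11) = (39·38·37·36·35·34·33·32·31·30·29) / 11! = 66902793897139200 / 39916800 = 1676056044.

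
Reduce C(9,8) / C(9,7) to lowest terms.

1/4

C(n,k+1)/C(n,k) = (n−k)/(k+1) = (9−7)/(7+1) = 2/8 = 1/4.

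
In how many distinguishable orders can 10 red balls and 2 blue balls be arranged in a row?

Choose positions for the red balls: C(12,10) = 66.

66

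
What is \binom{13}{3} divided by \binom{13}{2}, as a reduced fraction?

11/3

C(n,k+1)/C(n,k) = (n−k)/(k+1) = (13−2)/(2+1) = 11/3.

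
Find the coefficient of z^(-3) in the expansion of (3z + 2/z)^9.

145152

General term: C(9,j)·(3z)^j·(2/z)^(9-j), with z-exponent 1j − 1(9−j) = 2j − 9.
Set 2j − 9 = -3: j = 3.
C(9,3) = 84; 3^3 = 27; 2^6 = 64.
Coefficient = 84 · 27 · 64 = 145152.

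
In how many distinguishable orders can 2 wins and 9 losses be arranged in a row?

55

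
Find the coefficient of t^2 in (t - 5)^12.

644531250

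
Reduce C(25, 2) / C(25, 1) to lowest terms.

12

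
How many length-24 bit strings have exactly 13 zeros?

Choose the 13 positions: C(24,13) = 2496144.

2496144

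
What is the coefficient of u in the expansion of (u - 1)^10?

-10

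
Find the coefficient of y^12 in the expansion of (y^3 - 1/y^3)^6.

General term: C(6,j)·(y^3)^j·(-1/y^3)^(6-j), with y-exponent 3j − 3(6−j) = 6j − 18.
Set 6j − 18 = 12: j = 5.
C(6,5) = 6; 1^5 = 1; (-1)^1 = -1.
Coefficient = 6 · 1 · (-1) = -6.

-6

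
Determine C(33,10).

92561040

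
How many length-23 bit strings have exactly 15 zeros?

490314

Choose the 15 positions: C(23,15) = 490314.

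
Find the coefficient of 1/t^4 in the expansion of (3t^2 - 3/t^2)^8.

-367416

General term: C(8,j)·(3t^2)^j·(-3/t^2)^(8-j), with t-exponent 2j − 2(8−j) = 4j − 16.
Set 4j − 16 = -4: j = 3.
C(8,3) = 56; 3^3 = 27; (-3)^5 = -243.
Coefficient = 56 · 27 · (-243) = -367416.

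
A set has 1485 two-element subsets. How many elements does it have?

n(n−1)/2 = 1485 ⇒ n(n−1) = 2970. Since 55·54 = 2970, n = 55.

55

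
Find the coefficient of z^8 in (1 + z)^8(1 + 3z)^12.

49898962

Coefficient of z^8 = Σ_{j} C(8,j)·1^j·C(12,8-j)·3^(8-j) for j from 0 to 8.
= 3247695 + 13856832 + 18860688 + 10777536 + 2806650 + 332640 + 16632 + 288 + 1 = 49898962.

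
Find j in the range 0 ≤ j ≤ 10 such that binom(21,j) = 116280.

C(21,j) increases on 0 ≤ j ≤ 10. C(21,6) = 54264 and C(21,7) = 116280, so j = 7.

7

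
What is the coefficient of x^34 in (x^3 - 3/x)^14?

819

General term: C(14,j)·(x^3)^j·(-3/x)^(14-j), with x-exponent 3j − 1(14−j) = 4j − 14.
Set 4j − 14 = 34: j = 12.
C(14,12) = 91; 1^12 = 1; (-3)^2 = 9.
Coefficient = 91 · 1 · 9 = 819.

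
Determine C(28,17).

C(28,17) = C(28,11) by symmetry.
C(28,11) = (28·27·26·25·24·23·22·21·20·19·18) / 11! = 857180548224000 / 39916800 = 21474180.

21474180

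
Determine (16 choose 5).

4368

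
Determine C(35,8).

23535820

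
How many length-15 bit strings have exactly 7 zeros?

Choose the 7 positions: C(15,7) = 6435.

6435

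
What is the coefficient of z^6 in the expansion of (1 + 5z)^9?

The general term is C(9,j)·(1)^j·(5z)^(9-j); the z^6 term has j = 3.
C(9,3) = 84.
Coefficient = C(9,3) · 5^6 = 84 · 15625 = 1312500.

1312500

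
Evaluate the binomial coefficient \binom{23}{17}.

100947

C(23,17) = C(23,6) by symmetry.
C(23,6) = (23·22·21·20·19·18) / 6! = 72681840 / 720 = 100947.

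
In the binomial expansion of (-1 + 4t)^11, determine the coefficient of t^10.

-11534336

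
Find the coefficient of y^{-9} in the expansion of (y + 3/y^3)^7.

2835

General term: C(7,j)·(y)^j·(3/y^3)^(7-j), with y-exponent 1j − 3(7−j) = 4j − 21.
Set 4j − 21 = -9: j = 3.
C(7,3) = 35; 1^3 = 1; 3^4 = 81.
Coefficient = 35 · 1 · 81 = 2835.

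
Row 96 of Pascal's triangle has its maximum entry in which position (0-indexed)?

C(96,k) is maximized at k = 96/2 = 48.

48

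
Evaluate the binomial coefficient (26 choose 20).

230230

C(26,20) = C(26,6) by symmetry.
C(26,6) = (26·25·24·23·22·21) / 6! = 165765600 / 720 = 230230.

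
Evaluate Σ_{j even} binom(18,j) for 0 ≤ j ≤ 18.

Even-j terms of row 18 sum to 2^17 = 131072.

131072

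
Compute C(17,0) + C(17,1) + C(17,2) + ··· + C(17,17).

131072

Setting x = 1 in (1+x)^17 gives Σ C(17,j) = 2^17 = 131072.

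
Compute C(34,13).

C(34,13) = (34·33·32·31·30·29·28·27·26·25·24·23·22) / 13! = 5778574175582208000 / 6227020800 = 927983760.

927983760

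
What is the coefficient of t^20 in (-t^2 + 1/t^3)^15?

-105

General term: C(15,j)·(-t^2)^j·(1/t^3)^(15-j), with t-exponent 2j − 3(15−j) = 5j − 45.
Set 5j − 45 = 20: j = 13.
C(15,13) = 105; (-1)^13 = -1; 1^2 = 1.
Coefficient = 105 · (-1) · 1 = -105.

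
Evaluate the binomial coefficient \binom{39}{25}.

15084504396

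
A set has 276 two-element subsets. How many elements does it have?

n(n−1)/2 = 276 ⇒ n(n−1) = 552. Since 24·23 = 552, n = 24.

24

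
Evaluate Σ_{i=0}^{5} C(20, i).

1 + 20 + 190 + 1140 + 4845 + 15504 = 21700.

21700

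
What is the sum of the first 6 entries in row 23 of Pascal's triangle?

1 + 23 + 253 + 1771 + 8855 + 33649 = 44552.

44552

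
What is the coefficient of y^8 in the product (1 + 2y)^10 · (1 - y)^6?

Coefficient of y^8 = Σ_{j} C(10,j)·2^j·C(6,8-j)·(-1)^(8-j) for j from 2 to 8.
= 180 + (-5760) + 50400 + (-161280) + 201600 + (-92160) + 11520 = 4500.

4500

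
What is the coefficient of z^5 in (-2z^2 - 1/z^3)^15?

General term: C(15,j)·(-2z^2)^j·(-1/z^3)^(15-j), with z-exponent 2j − 3(15−j) = 5j − 45.
Set 5j − 45 = 5: j = 10.
C(15,10) = 3003; (-2)^10 = 1024; (-1)^5 = -1.
Coefficient = 3003 · 1024 · (-1) = -3075072.

-3075072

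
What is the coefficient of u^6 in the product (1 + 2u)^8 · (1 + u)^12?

264812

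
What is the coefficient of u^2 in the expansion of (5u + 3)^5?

The general term is C(5,j)·(5u)^j·(3)^(5-j); the u^2 term has j = 2.
C(5,2) = 10.
Coefficient = C(5,2) · 5^2 · 3^3 = 10 · 25 · 27 = 6750.

6750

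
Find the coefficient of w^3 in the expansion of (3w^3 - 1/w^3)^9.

General term: C(9,j)·(3w^3)^j·(-1/w^3)^(9-j), with w-exponent 3j − 3(9−j) = 6j − 27.
Set 6j − 27 = 3: j = 5.
C(9,5) = 126; 3^5 = 243; (-1)^4 = 1.
Coefficient = 126 · 243 · 1 = 30618.

30618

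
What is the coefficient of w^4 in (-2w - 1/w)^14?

1025024

General term: C(14,j)·(-2w)^j·(-1/w)^(14-j), with w-exponent 1j − 1(14−j) = 2j − 14.
Set 2j − 14 = 4: j = 9.
C(14,9) = 2002; (-2)^9 = -512; (-1)^5 = -1.
Coefficient = 2002 · (-512) · (-1) = 1025024.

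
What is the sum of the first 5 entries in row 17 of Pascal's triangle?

1 + 17 + 136 + 680 + 2380 = 3214.

3214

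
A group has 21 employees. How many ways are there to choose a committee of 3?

This is C(21,3) = 1330.

1330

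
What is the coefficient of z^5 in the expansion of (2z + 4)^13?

2699034624

The general term is C(13,j)·(2z)^j·(4)^(13-j); the z^5 term has j = 5.
C(13,5) = 1287.
Coefficient = C(13,5) · 2^5 · 4^8 = 1287 · 32 · 65536 = 2699034624.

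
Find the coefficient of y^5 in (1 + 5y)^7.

65625

The general term is C(7,j)·(1)^j·(5y)^(7-j); the y^5 term has j = 2.
C(7,2) = 21.
Coefficient = C(7,2) · 5^5 = 21 · 3125 = 65625.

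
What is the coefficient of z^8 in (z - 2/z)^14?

-2912

General term: C(14,j)·(z)^j·(-2/z)^(14-j), with z-exponent 1j − 1(14−j) = 2j − 14.
Set 2j − 14 = 8: j = 11.
C(14,11) = 364; 1^11 = 1; (-2)^3 = -8.
Coefficient = 364 · 1 · (-8) = -2912.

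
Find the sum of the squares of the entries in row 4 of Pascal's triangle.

70

Σ C(4,i)² is the coefficient of x^4 in (1+x)^4(1+x)^4 = (1+x)^8, i.e. C(8,4) = 70.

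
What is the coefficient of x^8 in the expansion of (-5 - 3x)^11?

The general term is C(11,j)·(-5)^j·(-3x)^(11-j); the x^8 term has j = 3.
C(11,3) = 165.
Coefficient = C(11,3) · (-5)^3 · (-3)^8 = 165 · (-125) · 6561 = -135320625.

-135320625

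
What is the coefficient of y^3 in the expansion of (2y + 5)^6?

20000

The general term is C(6,j)·(2y)^j·(5)^(6-j); the y^3 term has j = 3.
C(6,3) = 20.
Coefficient = C(6,3) · 2^3 · 5^3 = 20 · 8 · 125 = 20000.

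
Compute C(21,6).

54264

C(21,6) = (21·20·19·18·17·16) / 6! = 39070080 / 720 = 54264.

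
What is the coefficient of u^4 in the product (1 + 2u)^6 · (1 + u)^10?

6190

Coefficient of u^4 = Σ_{j} C(6,j)·2^j·C(10,4-j)·1^(4-j) for j from 0 to 4.
= 210 + 1440 + 2700 + 1600 + 240 = 6190.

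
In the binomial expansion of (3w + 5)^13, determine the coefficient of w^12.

34543665

The general term is C(13,j)·(3w)^j·(5)^(13-j); the w^12 term has j = 12.
C(13,12) = 13.
Coefficient = C(13,12) · 3^12 · 5^1 = 13 · 531441 · 5 = 34543665.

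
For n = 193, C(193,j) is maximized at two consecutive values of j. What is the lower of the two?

For odd n = 193, C(193,j) peaks at j = (n−1)/2 and (n+1)/2; the lower is 96.

96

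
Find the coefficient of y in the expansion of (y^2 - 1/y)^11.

-330

General term: C(11,j)·(y^2)^j·(-1/y)^(11-j), with y-exponent 2j − 1(11−j) = 3j − 11.
Set 3j − 11 = 1: j = 4.
C(11,4) = 330; 1^4 = 1; (-1)^7 = -1.
Coefficient = 330 · 1 · (-1) = -330.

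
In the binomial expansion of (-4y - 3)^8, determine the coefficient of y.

The general term is C(8,j)·(-4y)^j·(-3)^(8-j); the y^1 term has j = 1.
C(8,1) = 8.
Coefficient = C(8,1) · (-4)^1 · (-3)^7 = 8 · (-4) · (-2187) = 69984.

69984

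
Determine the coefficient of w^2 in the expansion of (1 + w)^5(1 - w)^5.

Coefficient of w^2 = Σ_{j} C(5,j)·1^j·C(5,2-j)·(-1)^(2-j) for j from 0 to 2.
= 10 + (-25) + 10 = -5.

-5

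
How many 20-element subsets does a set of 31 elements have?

84672315

C(31,20) = C(31,11) by symmetry.
C(31,11) = (31·30·29·28·27·26·25·24·23·22·21) / 11! = 3379847863392000 / 39916800 = 84672315.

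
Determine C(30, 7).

2035800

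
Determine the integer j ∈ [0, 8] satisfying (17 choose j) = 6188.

5

C(17,j) increases on 0 ≤ j ≤ 8. C(17,4) = 2380 and C(17,5) = 6188, so j = 5.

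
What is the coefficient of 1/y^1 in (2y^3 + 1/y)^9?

144

General term: C(9,j)·(2y^3)^j·(1/y)^(9-j), with y-exponent 3j − 1(9−j) = 4j − 9.
Set 4j − 9 = -1: j = 2.
C(9,2) = 36; 2^2 = 4; 1^7 = 1.
Coefficient = 36 · 4 · 1 = 144.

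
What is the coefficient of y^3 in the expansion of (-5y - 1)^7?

-4375

The general term is C(7,j)·(-5y)^j·(-1)^(7-j); the y^3 term has j = 3.
C(7,3) = 35.
Coefficient = C(7,3) · (-5)^3 = 35 · (-125) = -4375.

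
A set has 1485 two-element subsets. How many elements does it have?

55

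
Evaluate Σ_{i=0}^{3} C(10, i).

176

1 + 10 + 45 + 120 = 176.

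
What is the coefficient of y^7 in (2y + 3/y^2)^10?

15360

General term: C(10,j)·(2y)^j·(3/y^2)^(10-j), with y-exponent 1j − 2(10−j) = 3j − 20.
Set 3j − 20 = 7: j = 9.
C(10,9) = 10; 2^9 = 512; 3^1 = 3.
Coefficient = 10 · 512 · 3 = 15360.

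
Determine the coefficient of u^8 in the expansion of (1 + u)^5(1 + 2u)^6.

Coefficient of u^8 = Σ_{j} C(5,j)·1^j·C(6,8-j)·2^(8-j) for j from 2 to 5.
= 640 + 1920 + 1200 + 160 = 3920.

3920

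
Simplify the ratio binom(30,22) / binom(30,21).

C(n,k+1)/C(n,k) = (n−k)/(k+1) = (30−21)/(21+1) = 9/22.

9/22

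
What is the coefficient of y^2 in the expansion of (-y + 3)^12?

The general term is C(12,j)·(-y)^j·(3)^(12-j); the y^2 term has j = 2.
C(12,2) = 66.
Coefficient = C(12,2) · 3^10 = 66 · 59049 = 3897234.

3897234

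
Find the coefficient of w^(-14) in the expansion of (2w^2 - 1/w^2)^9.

18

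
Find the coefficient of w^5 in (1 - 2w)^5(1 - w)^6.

-2668

Coefficient of w^5 = Σ_{j} C(5,j)·(-2)^j·C(6,5-j)·(-1)^(5-j) for j from 0 to 5.
= (-6) + (-150) + (-800) + (-1200) + (-480) + (-32) = -2668.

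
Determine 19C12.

50388

C(19,12) = C(19,7) by symmetry.
C(19,7) = (19·18·17·16·15·14·13) / 7! = 253955520 / 5040 = 50388.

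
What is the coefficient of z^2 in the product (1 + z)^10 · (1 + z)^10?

(1 + z)^10(1 + z)^10 = (1 + z)^20, so the coefficient of z^2 is C(20,2)·1^2 = 190·1 = 190.

190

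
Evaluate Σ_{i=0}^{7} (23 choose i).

1 + 23 + 253 + 1771 + 8855 + 33649 + 100947 + 245157 = 390656.

390656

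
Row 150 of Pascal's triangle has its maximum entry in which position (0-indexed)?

C(150,r) is maximized at r = 150/2 = 75.

75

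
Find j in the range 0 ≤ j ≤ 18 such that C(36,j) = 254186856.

10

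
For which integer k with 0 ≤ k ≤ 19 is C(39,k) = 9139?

3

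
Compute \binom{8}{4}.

70

C(8,4) = (8·7·6·5) / 4! = 1680 / 24 = 70.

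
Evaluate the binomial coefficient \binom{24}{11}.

2496144

C(24,11) = (24·23·22·21·20·19·18·17·16·15·14) / 11! = 99638080819200 / 39916800 = 2496144.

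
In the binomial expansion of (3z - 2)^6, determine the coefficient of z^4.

The general term is C(6,j)·(3z)^j·(-2)^(6-j); the z^4 term has j = 4.
C(6,4) = 15.
Coefficient = C(6,4) · 3^4 · (-2)^2 = 15 · 81 · 4 = 4860.

4860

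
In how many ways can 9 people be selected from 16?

11440

This is C(16,9) = 11440.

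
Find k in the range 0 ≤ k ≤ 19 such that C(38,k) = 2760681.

6

C(38,k) increases on 0 ≤ k ≤ 19. C(38,5) = 501942 and C(38,6) = 2760681, so k = 6.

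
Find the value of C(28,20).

3108105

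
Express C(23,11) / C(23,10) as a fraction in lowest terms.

13/11

C(n,k+1)/C(n,k) = (n−k)/(k+1) = (23−10)/(10+1) = 13/11.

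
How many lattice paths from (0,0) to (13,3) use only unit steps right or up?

560

Each path is a sequence of 16 steps with 13 rights: C(16,13) = 560.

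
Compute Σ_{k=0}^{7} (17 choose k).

41226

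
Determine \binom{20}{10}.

184756

C(20,10) = (20·19·18·17·16·15·14·13·12·11) / 10! = 670442572800 / 3628800 = 184756.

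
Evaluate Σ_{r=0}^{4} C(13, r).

1093

1 + 13 + 78 + 286 + 715 = 1093.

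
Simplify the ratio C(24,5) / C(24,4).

4

C(n,k+1)/C(n,k) = (n−k)/(k+1) = (24−4)/(4+1) = 20/5 = 4.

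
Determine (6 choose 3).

20

C(6,3) = (6·5·4) / 3! = 120 / 6 = 20.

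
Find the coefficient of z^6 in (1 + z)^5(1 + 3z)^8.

161556

Coefficient of z^6 = Σ_{j} C(5,j)·1^j·C(8,6-j)·3^(6-j) for j from 0 to 5.
= 20412 + 68040 + 56700 + 15120 + 1260 + 24 = 161556.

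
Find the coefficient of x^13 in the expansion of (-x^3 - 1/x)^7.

General term: C(7,j)·(-x^3)^j·(-1/x)^(7-j), with x-exponent 3j − 1(7−j) = 4j − 7.
Set 4j − 7 = 13: j = 5.
C(7,5) = 21; (-1)^5 = -1; (-1)^2 = 1.
Coefficient = 21 · (-1) · 1 = -21.

-21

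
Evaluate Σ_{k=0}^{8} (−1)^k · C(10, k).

9

The partial alternating sum Σ_{k=0}^{8} (−1)^k C(10,k) = (−1)^8 C(9,8) = 9.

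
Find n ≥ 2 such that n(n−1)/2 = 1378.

n(n−1)/2 = 1378 ⇒ n(n−1) = 2756. Since 53·52 = 2756, n = 53.

53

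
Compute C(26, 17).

C(26,17) = C(26,9) by symmetry.
C(26,9) = (26·25·24·23·22·21·20·19·18) / 9! = 1133836704000 / 362880 = 3124550.

3124550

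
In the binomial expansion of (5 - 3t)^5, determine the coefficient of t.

The general term is C(5,j)·(5)^j·(-3t)^(5-j); the t^1 term has j = 4.
C(5,4) = 5.
Coefficient = C(5,4) · 5^4 · (-3)^1 = 5 · 625 · (-3) = -9375.

-9375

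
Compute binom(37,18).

17672631900

C(37,18) = (37·36·35·34·33·32·31·30·29·28·27·26·25·24·23·22·21·20) / 18! = 113146793787569865523200000 / 6402373705728000 = 17672631900.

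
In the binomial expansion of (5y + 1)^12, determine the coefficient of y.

The general term is C(12,j)·(5y)^j·(1)^(12-j); the y^1 term has j = 1.
C(12,1) = 12.
Coefficient = C(12,1) · 5^1 = 12 · 5 = 60.

60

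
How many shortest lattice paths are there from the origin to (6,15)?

54264

Each path is a sequence of 21 steps with 6 rights: C(21,6) = 54264.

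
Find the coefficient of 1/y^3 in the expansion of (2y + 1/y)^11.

General term: C(11,j)·(2y)^j·(1/y)^(11-j), with y-exponent 1j − 1(11−j) = 2j − 11.
Set 2j − 11 = -3: j = 4.
C(11,4) = 330; 2^4 = 16; 1^7 = 1.
Coefficient = 330 · 16 · 1 = 5280.

5280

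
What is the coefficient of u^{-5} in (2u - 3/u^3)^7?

-15120

General term: C(7,j)·(2u)^j·(-3/u^3)^(7-j), with u-exponent 1j − 3(7−j) = 4j − 21.
Set 4j − 21 = -5: j = 4.
C(7,4) = 35; 2^4 = 16; (-3)^3 = -27.
Coefficient = 35 · 16 · (-27) = -15120.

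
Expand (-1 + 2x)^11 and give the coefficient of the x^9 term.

28160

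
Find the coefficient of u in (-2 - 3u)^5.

The general term is C(5,j)·(-2)^j·(-3u)^(5-j); the u^1 term has j = 4.
C(5,4) = 5.
Coefficient = C(5,4) · (-2)^4 · (-3)^1 = 5 · 16 · (-3) = -240.

-240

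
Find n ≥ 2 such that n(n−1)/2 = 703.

38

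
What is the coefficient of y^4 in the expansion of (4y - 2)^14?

262406144

The general term is C(14,j)·(4y)^j·(-2)^(14-j); the y^4 term has j = 4.
C(14,4) = 1001.
Coefficient = C(14,4) · 4^4 · (-2)^10 = 1001 · 256 · 1024 = 262406144.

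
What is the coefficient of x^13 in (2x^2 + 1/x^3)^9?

2304

General term: C(9,j)·(2x^2)^j·(1/x^3)^(9-j), with x-exponent 2j − 3(9−j) = 5j − 27.
Set 5j − 27 = 13: j = 8.
C(9,8) = 9; 2^8 = 256; 1^1 = 1.
Coefficient = 9 · 256 · 1 = 2304.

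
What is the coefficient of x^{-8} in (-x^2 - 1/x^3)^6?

15

General term: C(6,j)·(-x^2)^j·(-1/x^3)^(6-j), with x-exponent 2j − 3(6−j) = 5j − 18.
Set 5j − 18 = -8: j = 2.
C(6,2) = 15; (-1)^2 = 1; (-1)^4 = 1.
Coefficient = 15 · 1 · 1 = 15.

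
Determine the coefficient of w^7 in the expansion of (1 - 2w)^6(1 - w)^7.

-19825

Coefficient of w^7 = Σ_{j} C(6,j)·(-2)^j·C(7,7-j)·(-1)^(7-j) for j from 0 to 6.
= (-1) + (-84) + (-1260) + (-5600) + (-8400) + (-4032) + (-448) = -19825.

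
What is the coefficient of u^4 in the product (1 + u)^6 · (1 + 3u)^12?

85380

Coefficient of u^4 = Σ_{j} C(6,j)·1^j·C(12,4-j)·3^(4-j) for j from 0 to 4.
= 40095 + 35640 + 8910 + 720 + 15 = 85380.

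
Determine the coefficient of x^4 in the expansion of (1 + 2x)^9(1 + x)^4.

5641

Coefficient of x^4 = Σ_{j} C(9,j)·2^j·C(4,4-j)·1^(4-j) for j from 0 to 4.
= 1 + 72 + 864 + 2688 + 2016 = 5641.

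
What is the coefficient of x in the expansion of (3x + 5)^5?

9375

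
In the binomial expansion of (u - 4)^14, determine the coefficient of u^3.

The general term is C(14,j)·(u)^j·(-4)^(14-j); the u^3 term has j = 3.
C(14,3) = 364.
Coefficient = C(14,3) · (-4)^11 = 364 · (-4194304) = -1526726656.

-1526726656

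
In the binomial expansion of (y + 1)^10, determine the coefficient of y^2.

45

The general term is C(10,j)·(y)^j·(1)^(10-j); the y^2 term has j = 2.
C(10,2) = 45.
Coefficient = C(10,2) = 45.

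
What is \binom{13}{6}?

C(13,6) = (13·12·11·10·9·8) / 6! = 1235520 / 720 = 1716.

1716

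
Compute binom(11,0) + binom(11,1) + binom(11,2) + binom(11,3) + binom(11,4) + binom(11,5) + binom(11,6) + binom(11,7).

1816

1 + 11 + 55 + 165 + 330 + 462 + 462 + 330 = 1816.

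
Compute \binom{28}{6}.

376740

C(28,6) = (28·27·26·25·24·23) / 6! = 271252800 / 720 = 376740.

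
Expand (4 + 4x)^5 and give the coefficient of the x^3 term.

The general term is C(5,j)·(4)^j·(4x)^(5-j); the x^3 term has j = 2.
C(5,2) = 10.
Coefficient = C(5,2) · 4^2 · 4^3 = 10 · 16 · 64 = 10240.

10240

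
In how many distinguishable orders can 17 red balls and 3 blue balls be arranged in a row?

1140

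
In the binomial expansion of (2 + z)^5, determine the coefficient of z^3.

The general term is C(5,j)·(2)^j·(z)^(5-j); the z^3 term has j = 2.
C(5,2) = 10.
Coefficient = C(5,2) · 2^2 = 10 · 4 = 40.

40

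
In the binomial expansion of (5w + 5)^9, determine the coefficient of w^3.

The general term is C(9,j)·(5w)^j·(5)^(9-j); the w^3 term has j = 3.
C(9,3) = 84.
Coefficient = C(9,3) · 5^3 · 5^6 = 84 · 125 · 15625 = 164062500.

164062500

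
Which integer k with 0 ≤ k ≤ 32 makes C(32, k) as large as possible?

16

C(32,k) is maximized at k = 32/2 = 16.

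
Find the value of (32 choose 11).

129024480

C(32,11) = (32·31·30·29·28·27·26·25·24·23·22) / 11! = 5150244363264000 / 39916800 = 129024480.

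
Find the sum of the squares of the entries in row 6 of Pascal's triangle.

924

Σ C(6,i)² is the coefficient of x^6 in (1+x)^6(1+x)^6 = (1+x)^12, i.e. C(12,6) = 924.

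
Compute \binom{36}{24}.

C(36,24) = C(36,12) by symmetry.
C(36,12) = (36·35·34·33·32·31·30·29·28·27·26·25) / 12! = 599555620984320000 / 479001600 = 1251677700.

1251677700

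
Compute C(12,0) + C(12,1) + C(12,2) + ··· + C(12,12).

Setting x = 1 in (1+x)^12 gives Σ C(12,k) = 2^12 = 4096.

4096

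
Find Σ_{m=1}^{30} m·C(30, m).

Differentiating (1+x)^30 and setting x=1: Σ m·C(30,m) = 30·2^29 = 16106127360.

16106127360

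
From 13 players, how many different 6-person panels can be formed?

This is C(13,6) = 1716.

1716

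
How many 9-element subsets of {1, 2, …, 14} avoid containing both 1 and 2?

1210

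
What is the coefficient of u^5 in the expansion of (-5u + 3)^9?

-31893750

The general term is C(9,j)·(-5u)^j·(3)^(9-j); the u^5 term has j = 5.
C(9,5) = 126.
Coefficient = C(9,5) · (-5)^5 · 3^4 = 126 · (-3125) · 81 = -31893750.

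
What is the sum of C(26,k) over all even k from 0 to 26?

Half of (1+1)^26 + (1−1)^26 gives the even-index sum: 2^25 = 33554432.

33554432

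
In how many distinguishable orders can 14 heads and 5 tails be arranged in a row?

Choose positions for the heads: C(19,14) = 11628.

11628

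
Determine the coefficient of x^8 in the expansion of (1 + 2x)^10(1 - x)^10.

-5835

Coefficient of x^8 = Σ_{j} C(10,j)·2^j·C(10,8-j)·(-1)^(8-j) for j from 0 to 8.
= 45 + (-2400) + 37800 + (-241920) + 705600 + (-967680) + 604800 + (-153600) + 11520 = -5835.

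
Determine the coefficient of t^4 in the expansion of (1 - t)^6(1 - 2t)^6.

Coefficient of t^4 = Σ_{j} C(6,j)·(-1)^j·C(6,4-j)·(-2)^(4-j) for j from 0 to 4.
= 240 + 960 + 900 + 240 + 15 = 2355.

2355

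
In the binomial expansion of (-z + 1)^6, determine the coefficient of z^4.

The general term is C(6,j)·(-z)^j·(1)^(6-j); the z^4 term has j = 4.
C(6,4) = 15.
Coefficient = C(6,4) = 15.

15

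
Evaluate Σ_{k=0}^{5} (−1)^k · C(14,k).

-1287

The partial alternating sum Σ_{k=0}^{5} (−1)^k C(14,k) = (−1)^5 C(13,5) = -1287.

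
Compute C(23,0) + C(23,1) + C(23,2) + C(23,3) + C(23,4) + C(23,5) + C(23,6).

145499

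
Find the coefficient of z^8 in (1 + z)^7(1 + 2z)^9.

374274

Coefficient of z^8 = Σ_{j} C(7,j)·1^j·C(9,8-j)·2^(8-j) for j from 0 to 7.
= 2304 + 32256 + 112896 + 141120 + 70560 + 14112 + 1008 + 18 = 374274.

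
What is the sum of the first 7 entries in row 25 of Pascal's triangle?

245506

1 + 25 + 300 + 2300 + 12650 + 53130 + 177100 = 245506.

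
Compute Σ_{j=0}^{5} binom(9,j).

1 + 9 + 36 + 84 + 126 + 126 = 382.

382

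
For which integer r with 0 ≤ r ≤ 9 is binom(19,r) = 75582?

8

C(19,r) increases on 0 ≤ r ≤ 9. C(19,7) = 50388 and C(19,8) = 75582, so r = 8.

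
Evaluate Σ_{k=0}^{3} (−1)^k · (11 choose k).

-120

The partial alternating sum Σ_{k=0}^{3} (−1)^k C(11,k) = (−1)^3 C(10,3) = -120.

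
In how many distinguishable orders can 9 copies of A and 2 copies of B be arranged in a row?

Choose positions for the A's: C(11,9) = 55.

55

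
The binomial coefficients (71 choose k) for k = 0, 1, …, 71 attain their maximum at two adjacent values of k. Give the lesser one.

35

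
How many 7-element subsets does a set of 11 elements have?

330

C(11,7) = C(11,4) by symmetry.
C(11,4) = (11·10·9·8) / 4! = 7920 / 24 = 330.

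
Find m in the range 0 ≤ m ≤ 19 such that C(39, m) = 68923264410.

C(39,m) increases on 0 ≤ m ≤ 19. C(39,18) = 62359143990 and C(39,19) = 68923264410, so m = 19.

19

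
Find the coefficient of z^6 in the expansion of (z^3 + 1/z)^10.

210

General term: C(10,j)·(z^3)^j·(1/z)^(10-j), with z-exponent 3j − 1(10−j) = 4j − 10.
Set 4j − 10 = 6: j = 4.
C(10,4) = 210; 1^4 = 1; 1^6 = 1.
Coefficient = 210 · 1 · 1 = 210.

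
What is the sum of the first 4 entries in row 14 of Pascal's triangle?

1 + 14 + 91 + 364 = 470.

470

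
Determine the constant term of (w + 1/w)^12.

General term: C(12,j)·(w)^j·(1/w)^(12-j), with w-exponent 1j − 1(12−j) = 2j − 12.
Set 2j − 12 = 0: j = 6.
C(12,6) = 924; 1^6 = 1; 1^6 = 1.
Coefficient = 924 · 1 · 1 = 924.

924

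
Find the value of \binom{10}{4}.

C(10,4) = (10·9·8·7) / 4! = 5040 / 24 = 210.

210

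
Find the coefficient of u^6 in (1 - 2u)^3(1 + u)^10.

258

Coefficient of u^6 = Σ_{j} C(3,j)·(-2)^j·C(10,6-j)·1^(6-j) for j from 0 to 3.
= 210 + (-1512) + 2520 + (-960) = 258.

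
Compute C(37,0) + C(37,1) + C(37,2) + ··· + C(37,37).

137438953472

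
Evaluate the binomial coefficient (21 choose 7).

116280

C(21,7) = (21·20·19·18·17·16·15) / 7! = 586051200 / 5040 = 116280.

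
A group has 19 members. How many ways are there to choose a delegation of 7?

This is C(19,7) = 50388.

50388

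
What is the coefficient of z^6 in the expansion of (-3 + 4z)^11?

-459841536

The general term is C(11,j)·(-3)^j·(4z)^(11-j); the z^6 term has j = 5.
C(11,5) = 462.
Coefficient = C(11,5) · (-3)^5 · 4^6 = 462 · (-243) · 4096 = -459841536.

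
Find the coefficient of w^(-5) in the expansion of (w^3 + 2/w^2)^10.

15360

General term: C(10,j)·(w^3)^j·(2/w^2)^(10-j), with w-exponent 3j − 2(10−j) = 5j − 20.
Set 5j − 20 = -5: j = 3.
C(10,3) = 120; 1^3 = 1; 2^7 = 128.
Coefficient = 120 · 1 · 128 = 15360.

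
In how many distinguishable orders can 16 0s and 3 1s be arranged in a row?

Choose positions for the 0s: C(19,16) = 969.

969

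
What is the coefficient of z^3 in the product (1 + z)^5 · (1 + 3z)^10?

5575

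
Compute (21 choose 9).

293930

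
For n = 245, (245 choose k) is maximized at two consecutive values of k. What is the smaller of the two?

For odd n = 245, C(245,k) peaks at k = (n−1)/2 and (n+1)/2; the smaller is 122.

122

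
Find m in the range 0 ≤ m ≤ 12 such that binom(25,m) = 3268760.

10

C(25,m) increases on 0 ≤ m ≤ 12. C(25,9) = 2042975 and C(25,10) = 3268760, so m = 10.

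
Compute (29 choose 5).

118755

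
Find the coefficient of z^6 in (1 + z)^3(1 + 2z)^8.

Coefficient of z^6 = Σ_{j} C(3,j)·1^j·C(8,6-j)·2^(6-j) for j from 0 to 3.
= 1792 + 5376 + 3360 + 448 = 10976.

10976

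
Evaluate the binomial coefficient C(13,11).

C(13,11) = C(13,2) by symmetry.
C(13,2) = (13·12) / 2! = 156 / 2 = 78.

78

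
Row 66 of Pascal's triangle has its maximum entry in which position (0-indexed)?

C(66,i) is maximized at i = 66/2 = 33.

33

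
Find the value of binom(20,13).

77520

C(20,13) = C(20,7) by symmetry.
C(20,7) = (20·19·18·17·16·15·14) / 7! = 390700800 / 5040 = 77520.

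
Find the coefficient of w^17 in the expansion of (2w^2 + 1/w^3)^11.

11264

General term: C(11,j)·(2w^2)^j·(1/w^3)^(11-j), with w-exponent 2j − 3(11−j) = 5j − 33.
Set 5j − 33 = 17: j = 10.
C(11,10) = 11; 2^10 = 1024; 1^1 = 1.
Coefficient = 11 · 1024 · 1 = 11264.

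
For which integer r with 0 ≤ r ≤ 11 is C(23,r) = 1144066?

C(23,r) increases on 0 ≤ r ≤ 11. C(23,9) = 817190 and C(23,10) = 1144066, so r = 10.

10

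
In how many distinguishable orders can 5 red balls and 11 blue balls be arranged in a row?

Choose positions for the red balls: C(16,5) = 4368.

4368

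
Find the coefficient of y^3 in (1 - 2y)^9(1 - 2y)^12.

-10640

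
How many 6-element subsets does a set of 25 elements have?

177100

C(25,6) = (25·24·23·22·21·20) / 6! = 127512000 / 720 = 177100.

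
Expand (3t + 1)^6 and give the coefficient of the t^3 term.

540

The general term is C(6,j)·(3t)^j·(1)^(6-j); the t^3 term has j = 3.
C(6,3) = 20.
Coefficient = C(6,3) · 3^3 = 20 · 27 = 540.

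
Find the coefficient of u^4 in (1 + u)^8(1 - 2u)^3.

6

Coefficient of u^4 = Σ_{j} C(8,j)·1^j·C(3,4-j)·(-2)^(4-j) for j from 1 to 4.
= (-64) + 336 + (-336) + 70 = 6.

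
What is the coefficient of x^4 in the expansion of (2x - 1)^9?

-2016

The general term is C(9,j)·(2x)^j·(-1)^(9-j); the x^4 term has j = 4.
C(9,4) = 126.
Coefficient = C(9,4) · 2^4 · (-1)^5 = 126 · 16 · (-1) = -2016.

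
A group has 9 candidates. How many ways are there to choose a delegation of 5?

126

This is C(9,5) = 126.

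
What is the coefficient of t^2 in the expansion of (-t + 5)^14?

The general term is C(14,j)·(-t)^j·(5)^(14-j); the t^2 term has j = 2.
C(14,2) = 91.
Coefficient = C(14,2) · 5^12 = 91 · 244140625 = 22216796875.

22216796875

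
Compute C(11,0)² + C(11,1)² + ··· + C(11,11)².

By Vandermonde's identity, Σ C(11,k)² = C(22,11) = 705432.

705432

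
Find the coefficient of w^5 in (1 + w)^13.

1287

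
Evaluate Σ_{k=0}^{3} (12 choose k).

299

1 + 12 + 66 + 220 = 299.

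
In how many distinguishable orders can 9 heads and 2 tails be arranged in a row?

55

Choose positions for the heads: C(11,9) = 55.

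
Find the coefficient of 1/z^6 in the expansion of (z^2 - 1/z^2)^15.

-5005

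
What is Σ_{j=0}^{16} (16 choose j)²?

By Vandermonde's identity, Σ C(16,j)² = C(32,16) = 601080390.

601080390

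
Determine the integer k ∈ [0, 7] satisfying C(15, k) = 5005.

C(15,k) increases on 0 ≤ k ≤ 7. C(15,5) = 3003 and C(15,6) = 5005, so k = 6.

6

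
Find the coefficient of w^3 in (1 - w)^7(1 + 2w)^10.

85

Coefficient of w^3 = Σ_{j} C(7,j)·(-1)^j·C(10,3-j)·2^(3-j) for j from 0 to 3.
= 960 + (-1260) + 420 + (-35) = 85.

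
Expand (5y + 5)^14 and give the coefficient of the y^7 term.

20947265625000

The general term is C(14,j)·(5y)^j·(5)^(14-j); the y^7 term has j = 7.
C(14,7) = 3432.
Coefficient = C(14,7) · 5^7 · 5^7 = 3432 · 78125 · 78125 = 20947265625000.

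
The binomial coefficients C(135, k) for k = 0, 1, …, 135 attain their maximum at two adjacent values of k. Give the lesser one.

For odd n = 135, C(135,k) peaks at k = (n−1)/2 and (n+1)/2; the lesser is 67.

67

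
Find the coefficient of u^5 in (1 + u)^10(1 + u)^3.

Coefficient of u^5 = Σ_{j} C(10,j)·C(3,5-j) for j from 2 to 5.
= 45 + 360 + 630 + 252 = 1287.

1287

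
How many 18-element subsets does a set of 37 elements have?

C(37,18) = (37·36·35·34·33·32·31·30·29·28·27·26·25·24·23·22·21·20) / 18! = 113146793787569865523200000 / 6402373705728000 = 17672631900.

17672631900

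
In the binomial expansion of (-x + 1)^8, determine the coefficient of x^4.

70

The general term is C(8,j)·(-x)^j·(1)^(8-j); the x^4 term has j = 4.
C(8,4) = 70.
Coefficient = C(8,4) = 70.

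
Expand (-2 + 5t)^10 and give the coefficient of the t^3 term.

-1920000

The general term is C(10,j)·(-2)^j·(5t)^(10-j); the t^3 term has j = 7.
C(10,7) = 120.
Coefficient = C(10,7) · (-2)^7 · 5^3 = 120 · (-128) · 125 = -1920000.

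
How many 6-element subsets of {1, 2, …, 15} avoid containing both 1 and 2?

All 6-subsets: C(15,6) = 5005. Those containing both fixed elements: C(13,4) = 715.
5005 − 715 = 4290.

4290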